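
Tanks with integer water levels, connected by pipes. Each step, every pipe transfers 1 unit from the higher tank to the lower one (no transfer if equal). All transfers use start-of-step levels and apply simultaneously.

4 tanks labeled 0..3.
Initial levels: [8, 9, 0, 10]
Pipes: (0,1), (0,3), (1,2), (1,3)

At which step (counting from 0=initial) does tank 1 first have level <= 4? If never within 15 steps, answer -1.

Answer: -1

Derivation:
Step 1: flows [1->0,3->0,1->2,3->1] -> levels [10 8 1 8]
Step 2: flows [0->1,0->3,1->2,1=3] -> levels [8 8 2 9]
Step 3: flows [0=1,3->0,1->2,3->1] -> levels [9 8 3 7]
Step 4: flows [0->1,0->3,1->2,1->3] -> levels [7 7 4 9]
Step 5: flows [0=1,3->0,1->2,3->1] -> levels [8 7 5 7]
Step 6: flows [0->1,0->3,1->2,1=3] -> levels [6 7 6 8]
Step 7: flows [1->0,3->0,1->2,3->1] -> levels [8 6 7 6]
Step 8: flows [0->1,0->3,2->1,1=3] -> levels [6 8 6 7]
Step 9: flows [1->0,3->0,1->2,1->3] -> levels [8 5 7 7]
Step 10: flows [0->1,0->3,2->1,3->1] -> levels [6 8 6 7]
  -> period-2 cycle (repeats step 8); tank 1 never drops to <=4
Tank 1 never reaches <=4 within 15 steps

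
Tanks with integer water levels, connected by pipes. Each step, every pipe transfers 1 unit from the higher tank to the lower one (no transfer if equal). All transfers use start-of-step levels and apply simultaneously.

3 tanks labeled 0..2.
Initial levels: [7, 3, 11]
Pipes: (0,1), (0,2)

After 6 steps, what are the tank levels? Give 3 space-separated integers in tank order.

Step 1: flows [0->1,2->0] -> levels [7 4 10]
Step 2: flows [0->1,2->0] -> levels [7 5 9]
Step 3: flows [0->1,2->0] -> levels [7 6 8]
Step 4: flows [0->1,2->0] -> levels [7 7 7]
Step 5: flows [0=1,0=2] -> levels [7 7 7]
  -> stable; steps 6..6 unchanged -> [7 7 7]

Answer: 7 7 7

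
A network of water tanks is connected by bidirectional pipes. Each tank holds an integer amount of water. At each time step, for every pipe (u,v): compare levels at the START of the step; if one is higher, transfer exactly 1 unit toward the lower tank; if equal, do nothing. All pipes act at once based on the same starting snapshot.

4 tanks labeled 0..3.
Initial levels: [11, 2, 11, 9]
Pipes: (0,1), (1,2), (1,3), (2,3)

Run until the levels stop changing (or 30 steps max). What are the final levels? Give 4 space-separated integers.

Answer: 9 6 9 9

Derivation:
Step 1: flows [0->1,2->1,3->1,2->3] -> levels [10 5 9 9]
Step 2: flows [0->1,2->1,3->1,2=3] -> levels [9 8 8 8]
Step 3: flows [0->1,1=2,1=3,2=3] -> levels [8 9 8 8]
Step 4: flows [1->0,1->2,1->3,2=3] -> levels [9 6 9 9]
Step 5: flows [0->1,2->1,3->1,2=3] -> levels [8 9 8 8]
  -> period-2 cycle: step 5 state = step 3 state; never stabilizes
  -> state at step 30: (30-3) mod 2 = 1, same as step 4 -> [9 6 9 9]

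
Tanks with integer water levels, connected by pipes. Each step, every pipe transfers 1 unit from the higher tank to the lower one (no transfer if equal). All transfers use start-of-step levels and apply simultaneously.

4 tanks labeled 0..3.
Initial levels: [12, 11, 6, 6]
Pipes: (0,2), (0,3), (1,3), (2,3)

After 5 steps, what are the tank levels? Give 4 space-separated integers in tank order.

Answer: 10 9 9 7

Derivation:
Step 1: flows [0->2,0->3,1->3,2=3] -> levels [10 10 7 8]
Step 2: flows [0->2,0->3,1->3,3->2] -> levels [8 9 9 9]
Step 3: flows [2->0,3->0,1=3,2=3] -> levels [10 9 8 8]
Step 4: flows [0->2,0->3,1->3,2=3] -> levels [8 8 9 10]
Step 5: flows [2->0,3->0,3->1,3->2] -> levels [10 9 9 7]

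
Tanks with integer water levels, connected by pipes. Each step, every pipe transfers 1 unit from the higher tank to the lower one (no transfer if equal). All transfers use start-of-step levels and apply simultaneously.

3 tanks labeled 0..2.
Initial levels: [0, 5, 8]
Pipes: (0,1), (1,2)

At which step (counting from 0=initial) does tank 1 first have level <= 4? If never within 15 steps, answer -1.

Step 1: flows [1->0,2->1] -> levels [1 5 7]
Step 2: flows [1->0,2->1] -> levels [2 5 6]
Step 3: flows [1->0,2->1] -> levels [3 5 5]
Step 4: flows [1->0,1=2] -> levels [4 4 5]
Tank 1 first reaches <=4 at step 4

Answer: 4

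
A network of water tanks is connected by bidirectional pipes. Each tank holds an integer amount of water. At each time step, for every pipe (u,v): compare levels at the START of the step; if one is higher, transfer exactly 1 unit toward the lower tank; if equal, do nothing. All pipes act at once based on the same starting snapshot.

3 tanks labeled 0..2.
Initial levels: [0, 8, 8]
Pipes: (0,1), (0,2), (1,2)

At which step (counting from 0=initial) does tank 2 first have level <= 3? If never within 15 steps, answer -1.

Step 1: flows [1->0,2->0,1=2] -> levels [2 7 7]
Step 2: flows [1->0,2->0,1=2] -> levels [4 6 6]
Step 3: flows [1->0,2->0,1=2] -> levels [6 5 5]
Step 4: flows [0->1,0->2,1=2] -> levels [4 6 6]
  -> period-2 cycle (repeats step 2); tank 2 never drops to <=3
Tank 2 never reaches <=3 within 15 steps

Answer: -1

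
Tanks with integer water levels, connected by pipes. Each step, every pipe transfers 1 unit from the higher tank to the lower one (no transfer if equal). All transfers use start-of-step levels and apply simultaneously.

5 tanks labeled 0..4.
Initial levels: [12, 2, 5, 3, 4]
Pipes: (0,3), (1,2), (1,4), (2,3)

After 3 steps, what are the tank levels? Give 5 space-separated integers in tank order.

Step 1: flows [0->3,2->1,4->1,2->3] -> levels [11 4 3 5 3]
Step 2: flows [0->3,1->2,1->4,3->2] -> levels [10 2 5 5 4]
Step 3: flows [0->3,2->1,4->1,2=3] -> levels [9 4 4 6 3]

Answer: 9 4 4 6 3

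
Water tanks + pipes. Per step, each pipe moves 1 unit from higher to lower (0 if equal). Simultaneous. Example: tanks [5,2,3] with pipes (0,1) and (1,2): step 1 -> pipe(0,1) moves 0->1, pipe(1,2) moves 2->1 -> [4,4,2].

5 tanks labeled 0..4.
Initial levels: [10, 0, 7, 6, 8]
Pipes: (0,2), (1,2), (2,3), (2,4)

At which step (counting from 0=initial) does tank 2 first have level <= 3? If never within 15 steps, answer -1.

Answer: -1

Derivation:
Step 1: flows [0->2,2->1,2->3,4->2] -> levels [9 1 7 7 7]
Step 2: flows [0->2,2->1,2=3,2=4] -> levels [8 2 7 7 7]
Step 3: flows [0->2,2->1,2=3,2=4] -> levels [7 3 7 7 7]
Step 4: flows [0=2,2->1,2=3,2=4] -> levels [7 4 6 7 7]
Step 5: flows [0->2,2->1,3->2,4->2] -> levels [6 5 8 6 6]
Step 6: flows [2->0,2->1,2->3,2->4] -> levels [7 6 4 7 7]
Step 7: flows [0->2,1->2,3->2,4->2] -> levels [6 5 8 6 6]
  -> period-2 cycle (repeats step 5); tank 2 never drops to <=3
Tank 2 never reaches <=3 within 15 steps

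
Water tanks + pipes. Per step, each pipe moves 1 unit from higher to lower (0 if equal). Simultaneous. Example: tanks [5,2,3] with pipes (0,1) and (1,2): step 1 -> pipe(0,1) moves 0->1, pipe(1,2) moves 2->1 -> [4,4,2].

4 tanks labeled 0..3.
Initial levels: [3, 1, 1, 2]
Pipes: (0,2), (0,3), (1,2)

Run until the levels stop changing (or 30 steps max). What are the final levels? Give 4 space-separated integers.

Answer: 3 2 0 2

Derivation:
Step 1: flows [0->2,0->3,1=2] -> levels [1 1 2 3]
Step 2: flows [2->0,3->0,2->1] -> levels [3 2 0 2]
Step 3: flows [0->2,0->3,1->2] -> levels [1 1 2 3]
  -> period-2 cycle: step 3 state = step 1 state; never stabilizes
  -> state at step 30: (30-1) mod 2 = 1, same as step 2 -> [3 2 0 2]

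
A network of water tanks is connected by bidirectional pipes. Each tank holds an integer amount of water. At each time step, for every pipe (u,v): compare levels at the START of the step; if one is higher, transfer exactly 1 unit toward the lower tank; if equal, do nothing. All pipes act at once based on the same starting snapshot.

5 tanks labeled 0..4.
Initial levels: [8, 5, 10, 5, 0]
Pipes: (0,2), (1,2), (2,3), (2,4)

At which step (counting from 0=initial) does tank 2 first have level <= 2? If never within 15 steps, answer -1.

Answer: -1

Derivation:
Step 1: flows [2->0,2->1,2->3,2->4] -> levels [9 6 6 6 1]
Step 2: flows [0->2,1=2,2=3,2->4] -> levels [8 6 6 6 2]
Step 3: flows [0->2,1=2,2=3,2->4] -> levels [7 6 6 6 3]
Step 4: flows [0->2,1=2,2=3,2->4] -> levels [6 6 6 6 4]
Step 5: flows [0=2,1=2,2=3,2->4] -> levels [6 6 5 6 5]
Step 6: flows [0->2,1->2,3->2,2=4] -> levels [5 5 8 5 5]
Step 7: flows [2->0,2->1,2->3,2->4] -> levels [6 6 4 6 6]
Step 8: flows [0->2,1->2,3->2,4->2] -> levels [5 5 8 5 5]
  -> period-2 cycle (repeats step 6); tank 2 never drops to <=2
Tank 2 never reaches <=2 within 15 steps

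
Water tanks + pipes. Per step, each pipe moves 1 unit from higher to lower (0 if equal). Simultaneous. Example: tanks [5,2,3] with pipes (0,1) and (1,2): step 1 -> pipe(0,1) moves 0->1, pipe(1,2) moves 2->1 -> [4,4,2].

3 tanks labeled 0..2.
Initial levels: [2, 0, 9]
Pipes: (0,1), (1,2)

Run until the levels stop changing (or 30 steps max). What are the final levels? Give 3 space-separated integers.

Answer: 4 3 4

Derivation:
Step 1: flows [0->1,2->1] -> levels [1 2 8]
Step 2: flows [1->0,2->1] -> levels [2 2 7]
Step 3: flows [0=1,2->1] -> levels [2 3 6]
Step 4: flows [1->0,2->1] -> levels [3 3 5]
Step 5: flows [0=1,2->1] -> levels [3 4 4]
Step 6: flows [1->0,1=2] -> levels [4 3 4]
Step 7: flows [0->1,2->1] -> levels [3 5 3]
Step 8: flows [1->0,1->2] -> levels [4 3 4]
  -> period-2 cycle: step 8 state = step 6 state; never stabilizes
  -> state at step 30: (30-6) mod 2 = 0, same as step 6 -> [4 3 4]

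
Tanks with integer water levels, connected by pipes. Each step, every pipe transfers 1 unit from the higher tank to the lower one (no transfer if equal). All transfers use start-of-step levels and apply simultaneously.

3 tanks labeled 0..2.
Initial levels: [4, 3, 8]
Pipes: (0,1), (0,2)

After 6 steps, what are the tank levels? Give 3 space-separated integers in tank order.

Answer: 5 5 5

Derivation:
Step 1: flows [0->1,2->0] -> levels [4 4 7]
Step 2: flows [0=1,2->0] -> levels [5 4 6]
Step 3: flows [0->1,2->0] -> levels [5 5 5]
Step 4: flows [0=1,0=2] -> levels [5 5 5]
  -> stable; steps 5..6 unchanged -> [5 5 5]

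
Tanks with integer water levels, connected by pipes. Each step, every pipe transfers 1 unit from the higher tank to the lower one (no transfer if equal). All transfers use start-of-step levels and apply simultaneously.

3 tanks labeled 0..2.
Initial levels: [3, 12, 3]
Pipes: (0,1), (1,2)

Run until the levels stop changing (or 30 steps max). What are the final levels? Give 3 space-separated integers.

Step 1: flows [1->0,1->2] -> levels [4 10 4]
Step 2: flows [1->0,1->2] -> levels [5 8 5]
Step 3: flows [1->0,1->2] -> levels [6 6 6]
Step 4: flows [0=1,1=2] -> levels [6 6 6]
  -> stable (no change)

Answer: 6 6 6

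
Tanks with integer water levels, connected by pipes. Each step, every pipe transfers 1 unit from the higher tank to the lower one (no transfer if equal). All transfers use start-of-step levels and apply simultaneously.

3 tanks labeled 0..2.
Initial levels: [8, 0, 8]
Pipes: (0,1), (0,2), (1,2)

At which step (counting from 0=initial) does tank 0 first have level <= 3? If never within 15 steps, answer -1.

Answer: -1

Derivation:
Step 1: flows [0->1,0=2,2->1] -> levels [7 2 7]
Step 2: flows [0->1,0=2,2->1] -> levels [6 4 6]
Step 3: flows [0->1,0=2,2->1] -> levels [5 6 5]
Step 4: flows [1->0,0=2,1->2] -> levels [6 4 6]
  -> period-2 cycle (repeats step 2); tank 0 never drops to <=3
Tank 0 never reaches <=3 within 15 steps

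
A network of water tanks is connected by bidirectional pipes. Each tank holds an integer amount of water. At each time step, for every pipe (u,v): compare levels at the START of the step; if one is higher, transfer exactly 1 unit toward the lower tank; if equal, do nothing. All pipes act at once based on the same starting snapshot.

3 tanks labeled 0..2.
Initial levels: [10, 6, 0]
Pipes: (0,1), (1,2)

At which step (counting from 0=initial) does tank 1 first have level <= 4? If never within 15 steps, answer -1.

Step 1: flows [0->1,1->2] -> levels [9 6 1]
Step 2: flows [0->1,1->2] -> levels [8 6 2]
Step 3: flows [0->1,1->2] -> levels [7 6 3]
Step 4: flows [0->1,1->2] -> levels [6 6 4]
Step 5: flows [0=1,1->2] -> levels [6 5 5]
Step 6: flows [0->1,1=2] -> levels [5 6 5]
Step 7: flows [1->0,1->2] -> levels [6 4 6]
Tank 1 first reaches <=4 at step 7

Answer: 7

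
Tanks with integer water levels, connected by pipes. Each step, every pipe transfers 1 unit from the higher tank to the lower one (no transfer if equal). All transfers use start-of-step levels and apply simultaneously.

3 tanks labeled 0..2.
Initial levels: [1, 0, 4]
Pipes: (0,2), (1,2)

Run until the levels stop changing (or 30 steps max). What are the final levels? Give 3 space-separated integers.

Answer: 2 2 1

Derivation:
Step 1: flows [2->0,2->1] -> levels [2 1 2]
Step 2: flows [0=2,2->1] -> levels [2 2 1]
Step 3: flows [0->2,1->2] -> levels [1 1 3]
Step 4: flows [2->0,2->1] -> levels [2 2 1]
  -> period-2 cycle: step 4 state = step 2 state; never stabilizes
  -> state at step 30: (30-2) mod 2 = 0, same as step 2 -> [2 2 1]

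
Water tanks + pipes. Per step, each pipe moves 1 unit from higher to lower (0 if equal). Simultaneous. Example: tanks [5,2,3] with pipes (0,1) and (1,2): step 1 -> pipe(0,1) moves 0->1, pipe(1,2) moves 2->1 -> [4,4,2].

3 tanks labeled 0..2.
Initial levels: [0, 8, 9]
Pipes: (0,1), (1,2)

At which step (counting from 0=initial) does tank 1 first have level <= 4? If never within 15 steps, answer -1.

Step 1: flows [1->0,2->1] -> levels [1 8 8]
Step 2: flows [1->0,1=2] -> levels [2 7 8]
Step 3: flows [1->0,2->1] -> levels [3 7 7]
Step 4: flows [1->0,1=2] -> levels [4 6 7]
Step 5: flows [1->0,2->1] -> levels [5 6 6]
Step 6: flows [1->0,1=2] -> levels [6 5 6]
Step 7: flows [0->1,2->1] -> levels [5 7 5]
Step 8: flows [1->0,1->2] -> levels [6 5 6]
  -> period-2 cycle (repeats step 6); tank 1 never drops to <=4
Tank 1 never reaches <=4 within 15 steps

Answer: -1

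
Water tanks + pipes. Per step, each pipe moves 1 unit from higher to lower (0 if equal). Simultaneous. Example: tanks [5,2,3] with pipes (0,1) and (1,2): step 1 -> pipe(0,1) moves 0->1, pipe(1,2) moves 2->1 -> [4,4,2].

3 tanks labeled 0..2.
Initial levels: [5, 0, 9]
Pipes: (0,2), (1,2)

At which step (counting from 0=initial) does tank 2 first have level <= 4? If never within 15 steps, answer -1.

Answer: 5

Derivation:
Step 1: flows [2->0,2->1] -> levels [6 1 7]
Step 2: flows [2->0,2->1] -> levels [7 2 5]
Step 3: flows [0->2,2->1] -> levels [6 3 5]
Step 4: flows [0->2,2->1] -> levels [5 4 5]
Step 5: flows [0=2,2->1] -> levels [5 5 4]
Tank 2 first reaches <=4 at step 5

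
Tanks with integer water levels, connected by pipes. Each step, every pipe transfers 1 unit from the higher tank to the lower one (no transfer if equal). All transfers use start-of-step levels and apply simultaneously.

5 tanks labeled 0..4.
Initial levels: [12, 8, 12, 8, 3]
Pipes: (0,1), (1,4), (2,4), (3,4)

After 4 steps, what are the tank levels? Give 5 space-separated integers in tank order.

Answer: 10 8 8 8 9

Derivation:
Step 1: flows [0->1,1->4,2->4,3->4] -> levels [11 8 11 7 6]
Step 2: flows [0->1,1->4,2->4,3->4] -> levels [10 8 10 6 9]
Step 3: flows [0->1,4->1,2->4,4->3] -> levels [9 10 9 7 8]
Step 4: flows [1->0,1->4,2->4,4->3] -> levels [10 8 8 8 9]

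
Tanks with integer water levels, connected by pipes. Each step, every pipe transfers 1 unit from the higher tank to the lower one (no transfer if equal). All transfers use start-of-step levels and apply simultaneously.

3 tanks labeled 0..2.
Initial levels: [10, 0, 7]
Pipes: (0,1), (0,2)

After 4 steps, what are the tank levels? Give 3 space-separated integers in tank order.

Answer: 6 4 7

Derivation:
Step 1: flows [0->1,0->2] -> levels [8 1 8]
Step 2: flows [0->1,0=2] -> levels [7 2 8]
Step 3: flows [0->1,2->0] -> levels [7 3 7]
Step 4: flows [0->1,0=2] -> levels [6 4 7]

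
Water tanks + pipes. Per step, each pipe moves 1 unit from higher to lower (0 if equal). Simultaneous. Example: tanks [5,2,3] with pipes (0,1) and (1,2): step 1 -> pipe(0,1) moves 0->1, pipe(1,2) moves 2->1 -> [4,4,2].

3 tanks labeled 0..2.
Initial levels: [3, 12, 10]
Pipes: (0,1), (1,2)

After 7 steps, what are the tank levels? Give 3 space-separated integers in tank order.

Step 1: flows [1->0,1->2] -> levels [4 10 11]
Step 2: flows [1->0,2->1] -> levels [5 10 10]
Step 3: flows [1->0,1=2] -> levels [6 9 10]
Step 4: flows [1->0,2->1] -> levels [7 9 9]
Step 5: flows [1->0,1=2] -> levels [8 8 9]
Step 6: flows [0=1,2->1] -> levels [8 9 8]
Step 7: flows [1->0,1->2] -> levels [9 7 9]

Answer: 9 7 9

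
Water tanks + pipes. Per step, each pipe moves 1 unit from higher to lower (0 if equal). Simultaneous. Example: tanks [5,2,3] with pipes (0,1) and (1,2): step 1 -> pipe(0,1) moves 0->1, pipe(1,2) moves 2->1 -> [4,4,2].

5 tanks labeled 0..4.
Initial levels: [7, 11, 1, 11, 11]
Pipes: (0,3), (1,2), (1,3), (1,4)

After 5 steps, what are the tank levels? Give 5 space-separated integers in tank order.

Answer: 9 7 6 10 9

Derivation:
Step 1: flows [3->0,1->2,1=3,1=4] -> levels [8 10 2 10 11]
Step 2: flows [3->0,1->2,1=3,4->1] -> levels [9 10 3 9 10]
Step 3: flows [0=3,1->2,1->3,1=4] -> levels [9 8 4 10 10]
Step 4: flows [3->0,1->2,3->1,4->1] -> levels [10 9 5 8 9]
Step 5: flows [0->3,1->2,1->3,1=4] -> levels [9 7 6 10 9]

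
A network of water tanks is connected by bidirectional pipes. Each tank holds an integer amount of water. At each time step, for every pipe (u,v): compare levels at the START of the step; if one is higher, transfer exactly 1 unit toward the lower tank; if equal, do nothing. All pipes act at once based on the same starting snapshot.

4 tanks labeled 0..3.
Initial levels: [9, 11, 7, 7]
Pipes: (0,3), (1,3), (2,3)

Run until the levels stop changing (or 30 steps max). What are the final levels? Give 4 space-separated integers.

Step 1: flows [0->3,1->3,2=3] -> levels [8 10 7 9]
Step 2: flows [3->0,1->3,3->2] -> levels [9 9 8 8]
Step 3: flows [0->3,1->3,2=3] -> levels [8 8 8 10]
Step 4: flows [3->0,3->1,3->2] -> levels [9 9 9 7]
Step 5: flows [0->3,1->3,2->3] -> levels [8 8 8 10]
  -> period-2 cycle: step 5 state = step 3 state; never stabilizes
  -> state at step 30: (30-3) mod 2 = 1, same as step 4 -> [9 9 9 7]

Answer: 9 9 9 7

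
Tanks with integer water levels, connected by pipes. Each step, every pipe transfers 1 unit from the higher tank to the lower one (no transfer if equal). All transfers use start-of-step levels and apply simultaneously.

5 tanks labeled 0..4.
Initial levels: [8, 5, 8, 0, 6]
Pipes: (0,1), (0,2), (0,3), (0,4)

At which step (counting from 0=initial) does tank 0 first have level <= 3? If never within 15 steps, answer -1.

Answer: -1

Derivation:
Step 1: flows [0->1,0=2,0->3,0->4] -> levels [5 6 8 1 7]
Step 2: flows [1->0,2->0,0->3,4->0] -> levels [7 5 7 2 6]
Step 3: flows [0->1,0=2,0->3,0->4] -> levels [4 6 7 3 7]
Step 4: flows [1->0,2->0,0->3,4->0] -> levels [6 5 6 4 6]
Step 5: flows [0->1,0=2,0->3,0=4] -> levels [4 6 6 5 6]
Step 6: flows [1->0,2->0,3->0,4->0] -> levels [8 5 5 4 5]
Step 7: flows [0->1,0->2,0->3,0->4] -> levels [4 6 6 5 6]
  -> period-2 cycle (repeats step 5); tank 0 never drops to <=3
Tank 0 never reaches <=3 within 15 steps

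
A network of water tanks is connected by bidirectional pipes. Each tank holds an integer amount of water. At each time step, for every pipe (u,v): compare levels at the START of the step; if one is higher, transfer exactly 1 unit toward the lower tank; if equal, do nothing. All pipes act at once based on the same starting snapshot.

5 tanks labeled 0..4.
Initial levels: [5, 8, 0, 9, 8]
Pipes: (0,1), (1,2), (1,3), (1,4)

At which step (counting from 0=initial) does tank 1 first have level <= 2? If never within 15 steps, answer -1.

Answer: -1

Derivation:
Step 1: flows [1->0,1->2,3->1,1=4] -> levels [6 7 1 8 8]
Step 2: flows [1->0,1->2,3->1,4->1] -> levels [7 7 2 7 7]
Step 3: flows [0=1,1->2,1=3,1=4] -> levels [7 6 3 7 7]
Step 4: flows [0->1,1->2,3->1,4->1] -> levels [6 8 4 6 6]
Step 5: flows [1->0,1->2,1->3,1->4] -> levels [7 4 5 7 7]
Step 6: flows [0->1,2->1,3->1,4->1] -> levels [6 8 4 6 6]
  -> period-2 cycle (repeats step 4); tank 1 never drops to <=2
Tank 1 never reaches <=2 within 15 steps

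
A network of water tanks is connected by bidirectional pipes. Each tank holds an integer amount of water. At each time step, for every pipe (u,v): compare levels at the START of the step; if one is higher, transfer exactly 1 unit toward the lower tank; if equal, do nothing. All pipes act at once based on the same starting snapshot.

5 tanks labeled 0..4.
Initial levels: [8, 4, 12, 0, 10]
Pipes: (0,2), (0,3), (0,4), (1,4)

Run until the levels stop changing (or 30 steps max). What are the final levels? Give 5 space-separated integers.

Answer: 5 7 8 6 8

Derivation:
Step 1: flows [2->0,0->3,4->0,4->1] -> levels [9 5 11 1 8]
Step 2: flows [2->0,0->3,0->4,4->1] -> levels [8 6 10 2 8]
Step 3: flows [2->0,0->3,0=4,4->1] -> levels [8 7 9 3 7]
Step 4: flows [2->0,0->3,0->4,1=4] -> levels [7 7 8 4 8]
Step 5: flows [2->0,0->3,4->0,4->1] -> levels [8 8 7 5 6]
Step 6: flows [0->2,0->3,0->4,1->4] -> levels [5 7 8 6 8]
Step 7: flows [2->0,3->0,4->0,4->1] -> levels [8 8 7 5 6]
  -> period-2 cycle: step 7 state = step 5 state; never stabilizes
  -> state at step 30: (30-5) mod 2 = 1, same as step 6 -> [5 7 8 6 8]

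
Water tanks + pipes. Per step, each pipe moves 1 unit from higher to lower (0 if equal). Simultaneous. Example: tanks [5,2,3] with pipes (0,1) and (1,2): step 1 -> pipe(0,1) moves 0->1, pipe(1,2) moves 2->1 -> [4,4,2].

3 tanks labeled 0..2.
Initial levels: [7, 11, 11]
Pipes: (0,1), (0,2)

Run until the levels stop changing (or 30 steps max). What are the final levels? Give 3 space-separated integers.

Answer: 11 9 9

Derivation:
Step 1: flows [1->0,2->0] -> levels [9 10 10]
Step 2: flows [1->0,2->0] -> levels [11 9 9]
Step 3: flows [0->1,0->2] -> levels [9 10 10]
  -> period-2 cycle: step 3 state = step 1 state; never stabilizes
  -> state at step 30: (30-1) mod 2 = 1, same as step 2 -> [11 9 9]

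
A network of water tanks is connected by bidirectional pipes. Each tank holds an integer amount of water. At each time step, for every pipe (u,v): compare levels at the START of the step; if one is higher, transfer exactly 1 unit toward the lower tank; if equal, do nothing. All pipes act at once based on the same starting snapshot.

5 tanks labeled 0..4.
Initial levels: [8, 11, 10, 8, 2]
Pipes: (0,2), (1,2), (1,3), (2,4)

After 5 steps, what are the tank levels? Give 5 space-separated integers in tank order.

Step 1: flows [2->0,1->2,1->3,2->4] -> levels [9 9 9 9 3]
Step 2: flows [0=2,1=2,1=3,2->4] -> levels [9 9 8 9 4]
Step 3: flows [0->2,1->2,1=3,2->4] -> levels [8 8 9 9 5]
Step 4: flows [2->0,2->1,3->1,2->4] -> levels [9 10 6 8 6]
Step 5: flows [0->2,1->2,1->3,2=4] -> levels [8 8 8 9 6]

Answer: 8 8 8 9 6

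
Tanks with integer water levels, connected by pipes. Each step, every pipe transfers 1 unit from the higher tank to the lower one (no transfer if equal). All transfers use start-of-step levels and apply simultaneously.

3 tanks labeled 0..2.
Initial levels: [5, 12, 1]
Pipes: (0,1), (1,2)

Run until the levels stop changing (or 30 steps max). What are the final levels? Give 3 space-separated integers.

Answer: 6 6 6

Derivation:
Step 1: flows [1->0,1->2] -> levels [6 10 2]
Step 2: flows [1->0,1->2] -> levels [7 8 3]
Step 3: flows [1->0,1->2] -> levels [8 6 4]
Step 4: flows [0->1,1->2] -> levels [7 6 5]
Step 5: flows [0->1,1->2] -> levels [6 6 6]
Step 6: flows [0=1,1=2] -> levels [6 6 6]
  -> stable (no change)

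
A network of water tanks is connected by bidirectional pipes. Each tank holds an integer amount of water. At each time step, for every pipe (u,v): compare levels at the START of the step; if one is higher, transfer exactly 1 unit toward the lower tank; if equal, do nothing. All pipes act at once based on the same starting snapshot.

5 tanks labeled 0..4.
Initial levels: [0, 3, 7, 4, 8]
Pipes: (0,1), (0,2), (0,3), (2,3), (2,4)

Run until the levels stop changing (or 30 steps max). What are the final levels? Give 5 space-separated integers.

Answer: 5 4 6 3 4

Derivation:
Step 1: flows [1->0,2->0,3->0,2->3,4->2] -> levels [3 2 6 4 7]
Step 2: flows [0->1,2->0,3->0,2->3,4->2] -> levels [4 3 5 4 6]
Step 3: flows [0->1,2->0,0=3,2->3,4->2] -> levels [4 4 4 5 5]
Step 4: flows [0=1,0=2,3->0,3->2,4->2] -> levels [5 4 6 3 4]
Step 5: flows [0->1,2->0,0->3,2->3,2->4] -> levels [4 5 3 5 5]
Step 6: flows [1->0,0->2,3->0,3->2,4->2] -> levels [5 4 6 3 4]
  -> period-2 cycle: step 6 state = step 4 state; never stabilizes
  -> state at step 30: (30-4) mod 2 = 0, same as step 4 -> [5 4 6 3 4]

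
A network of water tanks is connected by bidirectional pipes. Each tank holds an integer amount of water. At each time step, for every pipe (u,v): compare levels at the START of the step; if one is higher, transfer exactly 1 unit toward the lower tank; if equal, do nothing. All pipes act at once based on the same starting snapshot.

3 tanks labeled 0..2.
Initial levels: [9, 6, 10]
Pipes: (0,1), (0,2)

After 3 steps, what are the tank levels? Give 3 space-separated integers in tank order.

Answer: 9 8 8

Derivation:
Step 1: flows [0->1,2->0] -> levels [9 7 9]
Step 2: flows [0->1,0=2] -> levels [8 8 9]
Step 3: flows [0=1,2->0] -> levels [9 8 8]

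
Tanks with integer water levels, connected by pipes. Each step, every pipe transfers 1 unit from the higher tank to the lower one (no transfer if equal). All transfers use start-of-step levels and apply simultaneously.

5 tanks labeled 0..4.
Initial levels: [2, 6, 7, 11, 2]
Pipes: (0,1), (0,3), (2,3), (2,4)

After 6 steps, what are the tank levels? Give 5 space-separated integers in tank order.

Step 1: flows [1->0,3->0,3->2,2->4] -> levels [4 5 7 9 3]
Step 2: flows [1->0,3->0,3->2,2->4] -> levels [6 4 7 7 4]
Step 3: flows [0->1,3->0,2=3,2->4] -> levels [6 5 6 6 5]
Step 4: flows [0->1,0=3,2=3,2->4] -> levels [5 6 5 6 6]
Step 5: flows [1->0,3->0,3->2,4->2] -> levels [7 5 7 4 5]
Step 6: flows [0->1,0->3,2->3,2->4] -> levels [5 6 5 6 6]

Answer: 5 6 5 6 6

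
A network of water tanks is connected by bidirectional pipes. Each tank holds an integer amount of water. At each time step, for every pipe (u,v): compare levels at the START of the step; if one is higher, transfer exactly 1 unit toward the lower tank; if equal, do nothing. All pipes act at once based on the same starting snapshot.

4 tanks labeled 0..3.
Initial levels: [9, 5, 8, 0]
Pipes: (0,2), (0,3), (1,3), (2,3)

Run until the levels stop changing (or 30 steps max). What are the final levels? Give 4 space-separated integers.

Answer: 6 6 6 4

Derivation:
Step 1: flows [0->2,0->3,1->3,2->3] -> levels [7 4 8 3]
Step 2: flows [2->0,0->3,1->3,2->3] -> levels [7 3 6 6]
Step 3: flows [0->2,0->3,3->1,2=3] -> levels [5 4 7 6]
Step 4: flows [2->0,3->0,3->1,2->3] -> levels [7 5 5 5]
Step 5: flows [0->2,0->3,1=3,2=3] -> levels [5 5 6 6]
Step 6: flows [2->0,3->0,3->1,2=3] -> levels [7 6 5 4]
Step 7: flows [0->2,0->3,1->3,2->3] -> levels [5 5 5 7]
Step 8: flows [0=2,3->0,3->1,3->2] -> levels [6 6 6 4]
Step 9: flows [0=2,0->3,1->3,2->3] -> levels [5 5 5 7]
  -> period-2 cycle: step 9 state = step 7 state; never stabilizes
  -> state at step 30: (30-7) mod 2 = 1, same as step 8 -> [6 6 6 4]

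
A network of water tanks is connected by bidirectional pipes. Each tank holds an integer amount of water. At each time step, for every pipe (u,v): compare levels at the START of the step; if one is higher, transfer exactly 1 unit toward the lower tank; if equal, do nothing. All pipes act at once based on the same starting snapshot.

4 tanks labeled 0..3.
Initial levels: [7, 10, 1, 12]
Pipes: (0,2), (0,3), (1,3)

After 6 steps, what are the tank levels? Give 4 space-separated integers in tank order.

Step 1: flows [0->2,3->0,3->1] -> levels [7 11 2 10]
Step 2: flows [0->2,3->0,1->3] -> levels [7 10 3 10]
Step 3: flows [0->2,3->0,1=3] -> levels [7 10 4 9]
Step 4: flows [0->2,3->0,1->3] -> levels [7 9 5 9]
Step 5: flows [0->2,3->0,1=3] -> levels [7 9 6 8]
Step 6: flows [0->2,3->0,1->3] -> levels [7 8 7 8]

Answer: 7 8 7 8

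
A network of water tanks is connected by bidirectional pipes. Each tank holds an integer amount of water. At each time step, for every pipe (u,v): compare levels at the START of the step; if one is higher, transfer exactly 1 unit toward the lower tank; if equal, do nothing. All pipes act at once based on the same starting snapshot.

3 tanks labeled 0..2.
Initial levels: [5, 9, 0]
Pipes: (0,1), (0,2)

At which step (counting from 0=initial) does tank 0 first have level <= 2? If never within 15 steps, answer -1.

Answer: -1

Derivation:
Step 1: flows [1->0,0->2] -> levels [5 8 1]
Step 2: flows [1->0,0->2] -> levels [5 7 2]
Step 3: flows [1->0,0->2] -> levels [5 6 3]
Step 4: flows [1->0,0->2] -> levels [5 5 4]
Step 5: flows [0=1,0->2] -> levels [4 5 5]
Step 6: flows [1->0,2->0] -> levels [6 4 4]
Step 7: flows [0->1,0->2] -> levels [4 5 5]
  -> period-2 cycle (repeats step 5); tank 0 never drops to <=2
Tank 0 never reaches <=2 within 15 steps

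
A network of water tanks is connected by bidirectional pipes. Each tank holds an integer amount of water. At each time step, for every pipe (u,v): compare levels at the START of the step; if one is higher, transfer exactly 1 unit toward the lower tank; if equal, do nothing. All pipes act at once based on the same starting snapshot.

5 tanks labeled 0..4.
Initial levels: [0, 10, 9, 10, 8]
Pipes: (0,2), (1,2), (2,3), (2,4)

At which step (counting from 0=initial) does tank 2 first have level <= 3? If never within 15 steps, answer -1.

Step 1: flows [2->0,1->2,3->2,2->4] -> levels [1 9 9 9 9]
Step 2: flows [2->0,1=2,2=3,2=4] -> levels [2 9 8 9 9]
Step 3: flows [2->0,1->2,3->2,4->2] -> levels [3 8 10 8 8]
Step 4: flows [2->0,2->1,2->3,2->4] -> levels [4 9 6 9 9]
Step 5: flows [2->0,1->2,3->2,4->2] -> levels [5 8 8 8 8]
Step 6: flows [2->0,1=2,2=3,2=4] -> levels [6 8 7 8 8]
Step 7: flows [2->0,1->2,3->2,4->2] -> levels [7 7 9 7 7]
Step 8: flows [2->0,2->1,2->3,2->4] -> levels [8 8 5 8 8]
Step 9: flows [0->2,1->2,3->2,4->2] -> levels [7 7 9 7 7]
  -> period-2 cycle (repeats step 7); tank 2 never drops to <=3
Tank 2 never reaches <=3 within 15 steps

Answer: -1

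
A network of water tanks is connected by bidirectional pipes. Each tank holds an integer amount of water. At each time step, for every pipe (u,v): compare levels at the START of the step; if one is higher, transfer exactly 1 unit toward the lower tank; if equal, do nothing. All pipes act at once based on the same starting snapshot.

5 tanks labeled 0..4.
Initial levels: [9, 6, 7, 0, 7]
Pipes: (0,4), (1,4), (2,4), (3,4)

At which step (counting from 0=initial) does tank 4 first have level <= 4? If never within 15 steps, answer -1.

Step 1: flows [0->4,4->1,2=4,4->3] -> levels [8 7 7 1 6]
Step 2: flows [0->4,1->4,2->4,4->3] -> levels [7 6 6 2 8]
Step 3: flows [4->0,4->1,4->2,4->3] -> levels [8 7 7 3 4]
Tank 4 first reaches <=4 at step 3

Answer: 3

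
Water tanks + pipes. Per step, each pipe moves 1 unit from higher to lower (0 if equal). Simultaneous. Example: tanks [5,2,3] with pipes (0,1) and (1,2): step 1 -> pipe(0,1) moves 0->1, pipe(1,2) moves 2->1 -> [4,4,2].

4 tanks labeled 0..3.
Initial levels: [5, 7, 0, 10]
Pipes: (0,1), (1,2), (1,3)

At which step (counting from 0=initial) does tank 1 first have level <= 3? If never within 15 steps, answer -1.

Answer: -1

Derivation:
Step 1: flows [1->0,1->2,3->1] -> levels [6 6 1 9]
Step 2: flows [0=1,1->2,3->1] -> levels [6 6 2 8]
Step 3: flows [0=1,1->2,3->1] -> levels [6 6 3 7]
Step 4: flows [0=1,1->2,3->1] -> levels [6 6 4 6]
Step 5: flows [0=1,1->2,1=3] -> levels [6 5 5 6]
Step 6: flows [0->1,1=2,3->1] -> levels [5 7 5 5]
Step 7: flows [1->0,1->2,1->3] -> levels [6 4 6 6]
Step 8: flows [0->1,2->1,3->1] -> levels [5 7 5 5]
  -> period-2 cycle (repeats step 6); tank 1 never drops to <=3
Tank 1 never reaches <=3 within 15 steps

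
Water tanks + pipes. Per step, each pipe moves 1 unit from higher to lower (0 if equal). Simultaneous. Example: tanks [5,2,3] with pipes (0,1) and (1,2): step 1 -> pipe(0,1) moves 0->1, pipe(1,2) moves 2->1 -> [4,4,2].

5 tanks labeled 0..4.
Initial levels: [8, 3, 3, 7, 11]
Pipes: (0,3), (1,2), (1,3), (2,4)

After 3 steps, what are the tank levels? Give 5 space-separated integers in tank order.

Answer: 6 6 6 6 8

Derivation:
Step 1: flows [0->3,1=2,3->1,4->2] -> levels [7 4 4 7 10]
Step 2: flows [0=3,1=2,3->1,4->2] -> levels [7 5 5 6 9]
Step 3: flows [0->3,1=2,3->1,4->2] -> levels [6 6 6 6 8]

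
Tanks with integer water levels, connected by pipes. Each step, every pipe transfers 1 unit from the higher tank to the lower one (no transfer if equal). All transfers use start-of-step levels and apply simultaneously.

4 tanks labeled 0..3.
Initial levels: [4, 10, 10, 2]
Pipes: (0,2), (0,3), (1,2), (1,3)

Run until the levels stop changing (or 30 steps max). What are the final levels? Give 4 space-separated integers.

Step 1: flows [2->0,0->3,1=2,1->3] -> levels [4 9 9 4]
Step 2: flows [2->0,0=3,1=2,1->3] -> levels [5 8 8 5]
Step 3: flows [2->0,0=3,1=2,1->3] -> levels [6 7 7 6]
Step 4: flows [2->0,0=3,1=2,1->3] -> levels [7 6 6 7]
Step 5: flows [0->2,0=3,1=2,3->1] -> levels [6 7 7 6]
  -> period-2 cycle: step 5 state = step 3 state; never stabilizes
  -> state at step 30: (30-3) mod 2 = 1, same as step 4 -> [7 6 6 7]

Answer: 7 6 6 7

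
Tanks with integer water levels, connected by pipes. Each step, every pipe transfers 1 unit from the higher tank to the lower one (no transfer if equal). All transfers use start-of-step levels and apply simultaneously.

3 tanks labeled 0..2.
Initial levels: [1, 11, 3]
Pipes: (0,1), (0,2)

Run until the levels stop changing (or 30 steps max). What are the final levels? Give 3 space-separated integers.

Step 1: flows [1->0,2->0] -> levels [3 10 2]
Step 2: flows [1->0,0->2] -> levels [3 9 3]
Step 3: flows [1->0,0=2] -> levels [4 8 3]
Step 4: flows [1->0,0->2] -> levels [4 7 4]
Step 5: flows [1->0,0=2] -> levels [5 6 4]
Step 6: flows [1->0,0->2] -> levels [5 5 5]
Step 7: flows [0=1,0=2] -> levels [5 5 5]
  -> stable (no change)

Answer: 5 5 5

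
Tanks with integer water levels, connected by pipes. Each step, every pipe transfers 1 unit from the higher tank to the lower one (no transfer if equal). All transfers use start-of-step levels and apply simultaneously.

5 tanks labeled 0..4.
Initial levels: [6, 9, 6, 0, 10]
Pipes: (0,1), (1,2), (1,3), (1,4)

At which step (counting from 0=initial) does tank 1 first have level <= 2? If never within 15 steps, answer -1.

Answer: -1

Derivation:
Step 1: flows [1->0,1->2,1->3,4->1] -> levels [7 7 7 1 9]
Step 2: flows [0=1,1=2,1->3,4->1] -> levels [7 7 7 2 8]
Step 3: flows [0=1,1=2,1->3,4->1] -> levels [7 7 7 3 7]
Step 4: flows [0=1,1=2,1->3,1=4] -> levels [7 6 7 4 7]
Step 5: flows [0->1,2->1,1->3,4->1] -> levels [6 8 6 5 6]
Step 6: flows [1->0,1->2,1->3,1->4] -> levels [7 4 7 6 7]
Step 7: flows [0->1,2->1,3->1,4->1] -> levels [6 8 6 5 6]
  -> period-2 cycle (repeats step 5); tank 1 never drops to <=2
Tank 1 never reaches <=2 within 15 steps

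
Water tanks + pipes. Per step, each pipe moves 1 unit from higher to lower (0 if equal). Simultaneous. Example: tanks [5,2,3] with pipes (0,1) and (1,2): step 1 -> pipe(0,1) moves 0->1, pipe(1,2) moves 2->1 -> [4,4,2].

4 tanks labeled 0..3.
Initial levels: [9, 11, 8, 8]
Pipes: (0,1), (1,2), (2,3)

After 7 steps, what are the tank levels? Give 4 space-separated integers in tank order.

Answer: 10 8 10 8

Derivation:
Step 1: flows [1->0,1->2,2=3] -> levels [10 9 9 8]
Step 2: flows [0->1,1=2,2->3] -> levels [9 10 8 9]
Step 3: flows [1->0,1->2,3->2] -> levels [10 8 10 8]
Step 4: flows [0->1,2->1,2->3] -> levels [9 10 8 9]
  -> period-2 cycle: step 4 state = step 2 state
  -> state at step 7: (7-2) mod 2 = 1, same as step 3 -> [10 8 10 8]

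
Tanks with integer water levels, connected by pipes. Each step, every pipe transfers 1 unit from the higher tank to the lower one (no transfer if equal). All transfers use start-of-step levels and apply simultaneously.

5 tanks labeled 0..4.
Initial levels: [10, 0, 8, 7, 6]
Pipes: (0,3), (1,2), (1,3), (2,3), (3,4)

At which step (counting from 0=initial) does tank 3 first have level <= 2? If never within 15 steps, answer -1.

Step 1: flows [0->3,2->1,3->1,2->3,3->4] -> levels [9 2 6 7 7]
Step 2: flows [0->3,2->1,3->1,3->2,3=4] -> levels [8 4 6 6 7]
Step 3: flows [0->3,2->1,3->1,2=3,4->3] -> levels [7 6 5 7 6]
Step 4: flows [0=3,1->2,3->1,3->2,3->4] -> levels [7 6 7 4 7]
Step 5: flows [0->3,2->1,1->3,2->3,4->3] -> levels [6 6 5 8 6]
Step 6: flows [3->0,1->2,3->1,3->2,3->4] -> levels [7 6 7 4 7]
  -> period-2 cycle (repeats step 4); tank 3 never drops to <=2
Tank 3 never reaches <=2 within 15 steps

Answer: -1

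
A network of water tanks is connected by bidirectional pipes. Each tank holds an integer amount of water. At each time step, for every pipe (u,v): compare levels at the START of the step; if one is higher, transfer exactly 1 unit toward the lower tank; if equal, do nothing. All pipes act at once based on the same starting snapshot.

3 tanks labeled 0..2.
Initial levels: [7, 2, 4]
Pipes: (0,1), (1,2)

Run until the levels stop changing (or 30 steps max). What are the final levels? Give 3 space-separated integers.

Answer: 5 3 5

Derivation:
Step 1: flows [0->1,2->1] -> levels [6 4 3]
Step 2: flows [0->1,1->2] -> levels [5 4 4]
Step 3: flows [0->1,1=2] -> levels [4 5 4]
Step 4: flows [1->0,1->2] -> levels [5 3 5]
Step 5: flows [0->1,2->1] -> levels [4 5 4]
  -> period-2 cycle: step 5 state = step 3 state; never stabilizes
  -> state at step 30: (30-3) mod 2 = 1, same as step 4 -> [5 3 5]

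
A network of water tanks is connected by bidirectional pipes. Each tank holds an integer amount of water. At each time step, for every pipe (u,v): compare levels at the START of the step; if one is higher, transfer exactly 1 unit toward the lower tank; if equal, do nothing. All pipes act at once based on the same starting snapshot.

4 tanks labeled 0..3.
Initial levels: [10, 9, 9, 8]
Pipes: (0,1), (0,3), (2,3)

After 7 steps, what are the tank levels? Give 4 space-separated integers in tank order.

Answer: 8 10 8 10

Derivation:
Step 1: flows [0->1,0->3,2->3] -> levels [8 10 8 10]
Step 2: flows [1->0,3->0,3->2] -> levels [10 9 9 8]
  -> period-2 cycle: step 2 state = step 0 state
  -> state at step 7: (7-0) mod 2 = 1, same as step 1 -> [8 10 8 10]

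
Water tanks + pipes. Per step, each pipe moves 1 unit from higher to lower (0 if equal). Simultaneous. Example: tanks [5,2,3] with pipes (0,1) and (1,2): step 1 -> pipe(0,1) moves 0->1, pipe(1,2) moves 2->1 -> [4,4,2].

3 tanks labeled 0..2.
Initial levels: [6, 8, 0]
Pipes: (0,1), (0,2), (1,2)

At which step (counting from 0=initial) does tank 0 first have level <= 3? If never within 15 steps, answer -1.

Answer: -1

Derivation:
Step 1: flows [1->0,0->2,1->2] -> levels [6 6 2]
Step 2: flows [0=1,0->2,1->2] -> levels [5 5 4]
Step 3: flows [0=1,0->2,1->2] -> levels [4 4 6]
Step 4: flows [0=1,2->0,2->1] -> levels [5 5 4]
  -> period-2 cycle (repeats step 2); tank 0 never drops to <=3
Tank 0 never reaches <=3 within 15 steps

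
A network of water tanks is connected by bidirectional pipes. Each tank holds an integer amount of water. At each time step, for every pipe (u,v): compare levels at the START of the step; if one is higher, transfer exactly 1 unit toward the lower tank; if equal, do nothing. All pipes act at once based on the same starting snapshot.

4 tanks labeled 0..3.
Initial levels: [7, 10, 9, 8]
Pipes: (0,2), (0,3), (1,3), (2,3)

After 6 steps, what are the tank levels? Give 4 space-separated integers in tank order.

Step 1: flows [2->0,3->0,1->3,2->3] -> levels [9 9 7 9]
Step 2: flows [0->2,0=3,1=3,3->2] -> levels [8 9 9 8]
Step 3: flows [2->0,0=3,1->3,2->3] -> levels [9 8 7 10]
Step 4: flows [0->2,3->0,3->1,3->2] -> levels [9 9 9 7]
Step 5: flows [0=2,0->3,1->3,2->3] -> levels [8 8 8 10]
Step 6: flows [0=2,3->0,3->1,3->2] -> levels [9 9 9 7]

Answer: 9 9 9 7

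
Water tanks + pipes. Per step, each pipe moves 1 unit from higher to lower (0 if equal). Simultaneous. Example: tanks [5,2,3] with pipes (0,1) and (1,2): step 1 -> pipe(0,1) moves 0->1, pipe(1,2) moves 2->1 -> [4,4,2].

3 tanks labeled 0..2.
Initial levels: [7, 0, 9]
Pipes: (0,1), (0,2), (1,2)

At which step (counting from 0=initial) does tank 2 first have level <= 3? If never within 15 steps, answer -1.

Answer: -1

Derivation:
Step 1: flows [0->1,2->0,2->1] -> levels [7 2 7]
Step 2: flows [0->1,0=2,2->1] -> levels [6 4 6]
Step 3: flows [0->1,0=2,2->1] -> levels [5 6 5]
Step 4: flows [1->0,0=2,1->2] -> levels [6 4 6]
  -> period-2 cycle (repeats step 2); tank 2 never drops to <=3
Tank 2 never reaches <=3 within 15 steps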